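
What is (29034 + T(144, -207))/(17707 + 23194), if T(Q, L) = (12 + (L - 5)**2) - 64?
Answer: 73926/40901 ≈ 1.8074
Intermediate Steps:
T(Q, L) = -52 + (-5 + L)**2 (T(Q, L) = (12 + (-5 + L)**2) - 64 = -52 + (-5 + L)**2)
(29034 + T(144, -207))/(17707 + 23194) = (29034 + (-52 + (-5 - 207)**2))/(17707 + 23194) = (29034 + (-52 + (-212)**2))/40901 = (29034 + (-52 + 44944))*(1/40901) = (29034 + 44892)*(1/40901) = 73926*(1/40901) = 73926/40901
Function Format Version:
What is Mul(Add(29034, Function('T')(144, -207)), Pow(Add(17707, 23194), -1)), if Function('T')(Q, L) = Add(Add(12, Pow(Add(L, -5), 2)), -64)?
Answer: Rational(73926, 40901) ≈ 1.8074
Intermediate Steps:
Function('T')(Q, L) = Add(-52, Pow(Add(-5, L), 2)) (Function('T')(Q, L) = Add(Add(12, Pow(Add(-5, L), 2)), -64) = Add(-52, Pow(Add(-5, L), 2)))
Mul(Add(29034, Function('T')(144, -207)), Pow(Add(17707, 23194), -1)) = Mul(Add(29034, Add(-52, Pow(Add(-5, -207), 2))), Pow(Add(17707, 23194), -1)) = Mul(Add(29034, Add(-52, Pow(-212, 2))), Pow(40901, -1)) = Mul(Add(29034, Add(-52, 44944)), Rational(1, 40901)) = Mul(Add(29034, 44892), Rational(1, 40901)) = Mul(73926, Rational(1, 40901)) = Rational(73926, 40901)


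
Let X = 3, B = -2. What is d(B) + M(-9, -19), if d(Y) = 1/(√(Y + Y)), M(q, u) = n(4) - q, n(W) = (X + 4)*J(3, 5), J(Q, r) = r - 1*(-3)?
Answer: 65 - I/2 ≈ 65.0 - 0.5*I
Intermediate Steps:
J(Q, r) = 3 + r (J(Q, r) = r + 3 = 3 + r)
n(W) = 56 (n(W) = (3 + 4)*(3 + 5) = 7*8 = 56)
M(q, u) = 56 - q
d(Y) = √2/(2*√Y) (d(Y) = 1/(√(2*Y)) = 1/(√2*√Y) = √2/(2*√Y))
d(B) + M(-9, -19) = √2/(2*√(-2)) + (56 - 1*(-9)) = √2*(-I*√2/2)/2 + (56 + 9) = -I/2 + 65 = 65 - I/2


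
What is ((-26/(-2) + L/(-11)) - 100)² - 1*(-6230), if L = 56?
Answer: 1779999/121 ≈ 14711.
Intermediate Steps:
((-26/(-2) + L/(-11)) - 100)² - 1*(-6230) = ((-26/(-2) + 56/(-11)) - 100)² - 1*(-6230) = ((-26*(-½) + 56*(-1/11)) - 100)² + 6230 = ((13 - 56/11) - 100)² + 6230 = (87/11 - 100)² + 6230 = (-1013/11)² + 6230 = 1026169/121 + 6230 = 1779999/121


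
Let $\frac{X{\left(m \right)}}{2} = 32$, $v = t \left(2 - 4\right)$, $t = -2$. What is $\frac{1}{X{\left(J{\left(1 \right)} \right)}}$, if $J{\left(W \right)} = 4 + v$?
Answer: $\frac{1}{64} \approx 0.015625$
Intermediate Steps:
$v = 4$ ($v = - 2 \left(2 - 4\right) = \left(-2\right) \left(-2\right) = 4$)
$J{\left(W \right)} = 8$ ($J{\left(W \right)} = 4 + 4 = 8$)
$X{\left(m \right)} = 64$ ($X{\left(m \right)} = 2 \cdot 32 = 64$)
$\frac{1}{X{\left(J{\left(1 \right)} \right)}} = \frac{1}{64}$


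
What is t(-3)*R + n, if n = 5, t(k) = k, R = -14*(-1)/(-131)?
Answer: 697/131 ≈ 5.3206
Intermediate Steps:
R = -14/131 (R = 14*(-1/131) = -14/131 ≈ -0.10687)
t(-3)*R + n = -3*(-14/131) + 5 = 42/131 + 5 = 697/131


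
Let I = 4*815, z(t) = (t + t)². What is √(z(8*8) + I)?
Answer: 2*√4911 ≈ 140.16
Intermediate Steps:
z(t) = 4*t² (z(t) = (2*t)² = 4*t²)
I = 3260
√(z(8*8) + I) = √(4*(8*8)² + 3260) = √(4*64² + 3260) = √(4*4096 + 3260) = √(16384 + 3260) = √19644 = 2*√4911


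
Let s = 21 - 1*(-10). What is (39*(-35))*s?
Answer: -42315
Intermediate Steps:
s = 31 (s = 21 + 10 = 31)
(39*(-35))*s = (39*(-35))*31 = -1365*31 = -42315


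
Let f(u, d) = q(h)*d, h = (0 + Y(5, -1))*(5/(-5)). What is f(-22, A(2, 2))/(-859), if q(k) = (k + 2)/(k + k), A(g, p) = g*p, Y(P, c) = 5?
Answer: -6/4295 ≈ -0.0013970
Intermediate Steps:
h = -5 (h = (0 + 5)*(5/(-5)) = 5*(5*(-⅕)) = 5*(-1) = -5)
q(k) = (2 + k)/(2*k) (q(k) = (2 + k)/((2*k)) = (2 + k)*(1/(2*k)) = (2 + k)/(2*k))
f(u, d) = 3*d/10 (f(u, d) = ((½)*(2 - 5)/(-5))*d = ((½)*(-⅕)*(-3))*d = 3*d/10)
f(-22, A(2, 2))/(-859) = (3*(2*2)/10)/(-859) = ((3/10)*4)*(-1/859) = (6/5)*(-1/859) = -6/4295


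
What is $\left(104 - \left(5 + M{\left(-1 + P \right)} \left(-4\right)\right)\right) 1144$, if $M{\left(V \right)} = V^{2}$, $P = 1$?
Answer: $113256$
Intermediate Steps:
$\left(104 - \left(5 + M{\left(-1 + P \right)} \left(-4\right)\right)\right) 1144 = \left(104 - \left(5 + \left(-1 + 1\right)^{2} \left(-4\right)\right)\right) 1144 = \left(104 - \left(5 + 0^{2} \left(-4\right)\right)\right) 1144 = \left(104 - \left(5 + 0 \left(-4\right)\right)\right) 1144 = \left(104 - \left(5 + 0\right)\right) 1144 = \left(104 - 5\right) 1144 = 99 \cdot 1144 = 113256$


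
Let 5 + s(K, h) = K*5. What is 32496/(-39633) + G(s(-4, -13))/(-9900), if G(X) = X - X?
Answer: -10832/13211 ≈ -0.81992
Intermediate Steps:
s(K, h) = -5 + 5*K (s(K, h) = -5 + K*5 = -5 + 5*K)
G(X) = 0
32496/(-39633) + G(s(-4, -13))/(-9900) = 32496/(-39633) + 0/(-9900) = 32496*(-1/39633) + 0*(-1/9900) = -10832/13211 + 0 = -10832/13211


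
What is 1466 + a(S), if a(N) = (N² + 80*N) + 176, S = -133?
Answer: 8691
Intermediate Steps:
a(N) = 176 + N² + 80*N
1466 + a(S) = 1466 + (176 + (-133)² + 80*(-133)) = 1466 + (176 + 17689 - 10640) = 1466 + 7225 = 8691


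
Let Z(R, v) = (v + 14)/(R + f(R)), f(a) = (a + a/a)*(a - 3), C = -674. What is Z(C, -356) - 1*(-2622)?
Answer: 397623564/151649 ≈ 2622.0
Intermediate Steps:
f(a) = (1 + a)*(-3 + a) (f(a) = (a + 1)*(-3 + a) = (1 + a)*(-3 + a))
Z(R, v) = (14 + v)/(-3 + R² - R) (Z(R, v) = (v + 14)/(R + (-3 + R² - 2*R)) = (14 + v)/(-3 + R² - R))
Z(C, -356) - 1*(-2622) = (14 - 356)/(-3 + (-674)² - 1*(-674)) - 1*(-2622) = -342/(-3 + 454276 + 674) + 2622 = -342/454947 + 2622 = (1/454947)*(-342) + 2622 = -114/151649 + 2622 = 397623564/151649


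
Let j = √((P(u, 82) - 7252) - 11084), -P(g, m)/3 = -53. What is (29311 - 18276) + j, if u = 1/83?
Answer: 11035 + I*√18177 ≈ 11035.0 + 134.82*I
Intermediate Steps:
u = 1/83 ≈ 0.012048
P(g, m) = 159 (P(g, m) = -3*(-53) = 159)
j = I*√18177 (j = √((159 - 7252) - 11084) = √(-7093 - 11084) = √(-18177) = I*√18177 ≈ 134.82*I)
(29311 - 18276) + j = (29311 - 18276) + I*√18177 = 11035 + I*√18177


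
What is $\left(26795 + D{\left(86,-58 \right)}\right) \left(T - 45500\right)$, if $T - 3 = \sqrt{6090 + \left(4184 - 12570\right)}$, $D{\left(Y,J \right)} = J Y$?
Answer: $-992153079 + 43614 i \sqrt{574} \approx -9.9215 \cdot 10^{8} + 1.0449 \cdot 10^{6} i$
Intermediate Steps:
$T = 3 + 2 i \sqrt{574}$ ($T = 3 + \sqrt{6090 + \left(4184 - 12570\right)} = 3 + \sqrt{6090 - 8386} = 3 + \sqrt{-2296} = 3 + 2 i \sqrt{574} \approx 3.0 + 47.917 i$)
$\left(26795 + D{\left(86,-58 \right)}\right) \left(T - 45500\right) = \left(26795 - 4988\right) \left(\left(3 + 2 i \sqrt{574}\right) - 45500\right) = \left(26795 - 4988\right) \left(-45497 + 2 i \sqrt{574}\right) = 21807 \left(-45497 + 2 i \sqrt{574}\right) = -992153079 + 43614 i \sqrt{574}$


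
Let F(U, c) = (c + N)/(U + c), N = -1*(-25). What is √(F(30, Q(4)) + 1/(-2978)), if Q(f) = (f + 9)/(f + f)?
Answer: √477723115474/753434 ≈ 0.91737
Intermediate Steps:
N = 25
Q(f) = (9 + f)/(2*f) (Q(f) = (9 + f)/((2*f)) = (9 + f)*(1/(2*f)) = (9 + f)/(2*f))
F(U, c) = (25 + c)/(U + c) (F(U, c) = (c + 25)/(U + c) = (25 + c)/(U + c))
√(F(30, Q(4)) + 1/(-2978)) = √((25 + (½)*(9 + 4)/4)/(30 + (½)*(9 + 4)/4) + 1/(-2978)) = √((25 + (½)*(¼)*13)/(30 + (½)*(¼)*13) - 1/2978) = √((25 + 13/8)/(30 + 13/8) - 1/2978) = √((213/8)/(253/8) - 1/2978) = √((8/253)*(213/8) - 1/2978) = √(213/253 - 1/2978) = √(634061/753434) = √477723115474/753434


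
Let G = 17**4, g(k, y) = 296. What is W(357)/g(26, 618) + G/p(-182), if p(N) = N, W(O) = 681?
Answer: -12299137/26936 ≈ -456.61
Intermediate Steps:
G = 83521
W(357)/g(26, 618) + G/p(-182) = 681/296 + 83521/(-182) = 681*(1/296) + 83521*(-1/182) = 681/296 - 83521/182 = -12299137/26936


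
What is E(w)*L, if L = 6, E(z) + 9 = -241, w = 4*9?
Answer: -1500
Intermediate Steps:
w = 36
E(z) = -250 (E(z) = -9 - 241 = -250)
E(w)*L = -250*6 = -1500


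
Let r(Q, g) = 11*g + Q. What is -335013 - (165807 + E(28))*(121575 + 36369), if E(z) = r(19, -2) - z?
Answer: -26183659557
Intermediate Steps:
r(Q, g) = Q + 11*g
E(z) = -3 - z (E(z) = (19 + 11*(-2)) - z = (19 - 22) - z = -3 - z)
-335013 - (165807 + E(28))*(121575 + 36369) = -335013 - (165807 + (-3 - 1*28))*(121575 + 36369) = -335013 - (165807 + (-3 - 28))*157944 = -335013 - (165807 - 31)*157944 = -335013 - 165776*157944 = -335013 - 1*26183324544 = -335013 - 26183324544 = -26183659557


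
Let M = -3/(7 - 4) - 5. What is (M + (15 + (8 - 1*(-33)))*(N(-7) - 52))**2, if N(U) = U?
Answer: 10956100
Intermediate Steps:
M = -6 (M = -3/3 - 5 = (1/3)*(-3) - 5 = -1 - 5 = -6)
(M + (15 + (8 - 1*(-33)))*(N(-7) - 52))**2 = (-6 + (15 + (8 - 1*(-33)))*(-7 - 52))**2 = (-6 + (15 + (8 + 33))*(-59))**2 = (-6 + (15 + 41)*(-59))**2 = (-6 + 56*(-59))**2 = (-6 - 3304)**2 = (-3310)**2 = 10956100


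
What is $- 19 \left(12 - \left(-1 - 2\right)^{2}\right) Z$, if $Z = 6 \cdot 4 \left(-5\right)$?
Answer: $6840$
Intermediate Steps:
$Z = -120$ ($Z = 24 \left(-5\right) = -120$)
$- 19 \left(12 - \left(-1 - 2\right)^{2}\right) Z = - 19 \left(12 - \left(-1 - 2\right)^{2}\right) \left(-120\right) = - 19 \left(12 - \left(-3\right)^{2}\right) \left(-120\right) = - 19 \left(12 - 9\right) \left(-120\right) = \left(-19\right) 3 \left(-120\right) = \left(-57\right) \left(-120\right) = 6840$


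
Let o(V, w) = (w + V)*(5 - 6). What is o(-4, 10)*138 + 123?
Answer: -705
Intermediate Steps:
o(V, w) = -V - w (o(V, w) = (V + w)*(-1) = -V - w)
o(-4, 10)*138 + 123 = (-1*(-4) - 1*10)*138 + 123 = (4 - 10)*138 + 123 = -6*138 + 123 = -828 + 123 = -705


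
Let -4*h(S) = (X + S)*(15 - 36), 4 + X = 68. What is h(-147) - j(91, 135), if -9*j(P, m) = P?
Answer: -15323/36 ≈ -425.64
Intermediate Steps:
X = 64 (X = -4 + 68 = 64)
j(P, m) = -P/9
h(S) = 336 + 21*S/4 (h(S) = -(64 + S)*(15 - 36)/4 = -(64 + S)*(-21)/4 = -(-1344 - 21*S)/4 = 336 + 21*S/4)
h(-147) - j(91, 135) = (336 + (21/4)*(-147)) - (-1)*91/9 = (336 - 3087/4) - 1*(-91/9) = -1743/4 + 91/9 = -15323/36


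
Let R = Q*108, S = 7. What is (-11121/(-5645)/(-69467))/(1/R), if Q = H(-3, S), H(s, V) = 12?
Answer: -14412816/392141215 ≈ -0.036754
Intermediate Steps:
Q = 12
R = 1296 (R = 12*108 = 1296)
(-11121/(-5645)/(-69467))/(1/R) = (-11121/(-5645)/(-69467))/(1/1296) = (-11121*(-1/5645)*(-1/69467))/(1/1296) = ((11121/5645)*(-1/69467))*1296 = -11121/392141215*1296 = -14412816/392141215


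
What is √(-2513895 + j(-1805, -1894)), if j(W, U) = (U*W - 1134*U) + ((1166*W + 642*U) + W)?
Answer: 2*I*√67453 ≈ 519.43*I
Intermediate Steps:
j(W, U) = -492*U + 1167*W + U*W (j(W, U) = (-1134*U + U*W) + ((642*U + 1166*W) + W) = (-1134*U + U*W) + (642*U + 1167*W) = -492*U + 1167*W + U*W)
√(-2513895 + j(-1805, -1894)) = √(-2513895 + (-492*(-1894) + 1167*(-1805) - 1894*(-1805))) = √(-2513895 + (931848 - 2106435 + 3418670)) = √(-2513895 + 2244083) = √(-269812) = 2*I*√67453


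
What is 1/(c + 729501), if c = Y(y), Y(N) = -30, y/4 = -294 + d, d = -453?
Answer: 1/729471 ≈ 1.3709e-6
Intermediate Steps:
y = -2988 (y = 4*(-294 - 453) = 4*(-747) = -2988)
c = -30
1/(c + 729501) = 1/(-30 + 729501) = 1/729471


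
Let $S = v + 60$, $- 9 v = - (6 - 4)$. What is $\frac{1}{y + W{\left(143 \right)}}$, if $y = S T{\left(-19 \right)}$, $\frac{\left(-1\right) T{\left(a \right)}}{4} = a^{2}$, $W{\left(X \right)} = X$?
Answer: $- \frac{9}{781361} \approx -1.1518 \cdot 10^{-5}$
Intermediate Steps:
$v = \frac{2}{9}$ ($v = - \frac{\left(-1\right) \left(6 - 4\right)}{9} = - \frac{\left(-1\right) 2}{9} = \left(- \frac{1}{9}\right) \left(-2\right) = \frac{2}{9} \approx 0.22222$)
$T{\left(a \right)} = - 4 a^{2}$
$S = \frac{542}{9}$ ($S = \frac{2}{9} + 60 = \frac{542}{9} \approx 60.222$)
$y = - \frac{782648}{9}$ ($y = \frac{542 \left(- 4 \left(-19\right)^{2}\right)}{9} = \frac{542 \left(\left(-4\right) 361\right)}{9} = \frac{542}{9} \left(-1444\right) = - \frac{782648}{9} \approx -86961.0$)
$\frac{1}{y + W{\left(143 \right)}} = \frac{1}{- \frac{782648}{9} + 143} = \frac{1}{- \frac{781361}{9}} = - \frac{9}{781361}$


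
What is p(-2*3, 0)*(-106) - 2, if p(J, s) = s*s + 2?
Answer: -214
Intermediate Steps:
p(J, s) = 2 + s² (p(J, s) = s² + 2 = 2 + s²)
p(-2*3, 0)*(-106) - 2 = (2 + 0²)*(-106) - 2 = (2 + 0)*(-106) - 2 = 2*(-106) - 2 = -212 - 2 = -214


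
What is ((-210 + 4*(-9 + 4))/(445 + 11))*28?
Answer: -805/57 ≈ -14.123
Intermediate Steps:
((-210 + 4*(-9 + 4))/(445 + 11))*28 = ((-210 + 4*(-5))/456)*28 = ((-210 - 20)*(1/456))*28 = -230*1/456*28 = -115/228*28 = -805/57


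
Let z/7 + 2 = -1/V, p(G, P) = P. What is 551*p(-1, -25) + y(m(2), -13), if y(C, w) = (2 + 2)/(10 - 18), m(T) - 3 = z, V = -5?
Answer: -27551/2 ≈ -13776.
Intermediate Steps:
z = -63/5 (z = -14 + 7*(-1/(-5)) = -14 + 7*(-1*(-⅕)) = -14 + 7*(⅕) = -14 + 7/5 = -63/5 ≈ -12.600)
m(T) = -48/5 (m(T) = 3 - 63/5 = -48/5)
y(C, w) = -½ (y(C, w) = 4/(-8) = 4*(-⅛) = -½)
551*p(-1, -25) + y(m(2), -13) = 551*(-25) - ½ = -13775 - ½ = -27551/2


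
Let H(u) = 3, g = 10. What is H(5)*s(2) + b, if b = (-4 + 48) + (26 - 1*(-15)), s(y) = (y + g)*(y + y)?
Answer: 229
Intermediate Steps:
s(y) = 2*y*(10 + y) (s(y) = (y + 10)*(y + y) = (10 + y)*(2*y) = 2*y*(10 + y))
b = 85 (b = 44 + (26 + 15) = 44 + 41 = 85)
H(5)*s(2) + b = 3*(2*2*(10 + 2)) + 85 = 3*(2*2*12) + 85 = 3*48 + 85 = 144 + 85 = 229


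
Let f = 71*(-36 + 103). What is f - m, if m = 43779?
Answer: -39022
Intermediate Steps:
f = 4757 (f = 71*67 = 4757)
f - m = 4757 - 1*43779 = 4757 - 43779 = -39022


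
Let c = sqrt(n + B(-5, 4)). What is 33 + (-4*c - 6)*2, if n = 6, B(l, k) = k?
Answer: 21 - 8*sqrt(10) ≈ -4.2982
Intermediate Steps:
c = sqrt(10) (c = sqrt(6 + 4) = sqrt(10) ≈ 3.1623)
33 + (-4*c - 6)*2 = 33 + (-4*sqrt(10) - 6)*2 = 33 + (-6 - 4*sqrt(10))*2 = 33 + (-12 - 8*sqrt(10)) = 21 - 8*sqrt(10)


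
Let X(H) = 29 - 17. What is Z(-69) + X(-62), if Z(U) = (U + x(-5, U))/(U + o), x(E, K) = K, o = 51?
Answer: 59/3 ≈ 19.667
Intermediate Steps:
X(H) = 12
Z(U) = 2*U/(51 + U) (Z(U) = (U + U)/(U + 51) = (2*U)/(51 + U) = 2*U/(51 + U))
Z(-69) + X(-62) = 2*(-69)/(51 - 69) + 12 = 2*(-69)/(-18) + 12 = 2*(-69)*(-1/18) + 12 = 23/3 + 12 = 59/3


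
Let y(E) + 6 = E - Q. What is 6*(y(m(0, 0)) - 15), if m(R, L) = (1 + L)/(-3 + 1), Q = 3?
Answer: -147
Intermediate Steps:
m(R, L) = -½ - L/2 (m(R, L) = (1 + L)/(-2) = (1 + L)*(-½) = -½ - L/2)
y(E) = -9 + E (y(E) = -6 + (E - 1*3) = -6 + (E - 3) = -6 + (-3 + E) = -9 + E)
6*(y(m(0, 0)) - 15) = 6*((-9 + (-½ - ½*0)) - 15) = 6*((-9 + (-½ + 0)) - 15) = 6*((-9 - ½) - 15) = 6*(-19/2 - 15) = 6*(-49/2) = -147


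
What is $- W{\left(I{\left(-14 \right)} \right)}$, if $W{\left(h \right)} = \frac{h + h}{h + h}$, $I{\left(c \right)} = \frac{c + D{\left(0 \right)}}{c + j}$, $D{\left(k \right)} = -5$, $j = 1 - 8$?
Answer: $-1$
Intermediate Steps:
$j = -7$
$I{\left(c \right)} = \frac{-5 + c}{-7 + c}$ ($I{\left(c \right)} = \frac{c - 5}{c - 7} = \frac{-5 + c}{-7 + c}$)
$W{\left(h \right)} = 1$ ($W{\left(h \right)} = \frac{2 h}{2 h} = 2 h \frac{1}{2 h} = 1$)
$- W{\left(I{\left(-14 \right)} \right)} = \left(-1\right) 1 = -1$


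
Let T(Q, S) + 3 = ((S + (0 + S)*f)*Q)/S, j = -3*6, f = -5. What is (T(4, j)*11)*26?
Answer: -5434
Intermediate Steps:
j = -18
T(Q, S) = -3 - 4*Q (T(Q, S) = -3 + ((S + (0 + S)*(-5))*Q)/S = -3 + ((S + S*(-5))*Q)/S = -3 + ((S - 5*S)*Q)/S = -3 + ((-4*S)*Q)/S = -3 + (-4*Q*S)/S = -3 - 4*Q)
(T(4, j)*11)*26 = ((-3 - 4*4)*11)*26 = ((-3 - 16)*11)*26 = -19*11*26 = -209*26 = -5434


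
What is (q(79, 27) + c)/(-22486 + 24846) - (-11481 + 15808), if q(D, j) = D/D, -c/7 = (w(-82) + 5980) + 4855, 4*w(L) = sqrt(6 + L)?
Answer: -2571891/590 - 7*I*sqrt(19)/4720 ≈ -4359.1 - 0.0064645*I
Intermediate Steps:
w(L) = sqrt(6 + L)/4
c = -75845 - 7*I*sqrt(19)/2 (c = -7*((sqrt(6 - 82)/4 + 5980) + 4855) = -7*((sqrt(-76)/4 + 5980) + 4855) = -7*(((2*I*sqrt(19))/4 + 5980) + 4855) = -7*((I*sqrt(19)/2 + 5980) + 4855) = -7*((5980 + I*sqrt(19)/2) + 4855) = -7*(10835 + I*sqrt(19)/2) = -75845 - 7*I*sqrt(19)/2 ≈ -75845.0 - 15.256*I)
q(D, j) = 1
(q(79, 27) + c)/(-22486 + 24846) - (-11481 + 15808) = (1 + (-75845 - 7*I*sqrt(19)/2))/(-22486 + 24846) - (-11481 + 15808) = (-75844 - 7*I*sqrt(19)/2)/2360 - 1*4327 = (-75844 - 7*I*sqrt(19)/2)*(1/2360) - 4327 = (-18961/590 - 7*I*sqrt(19)/4720) - 4327 = -2571891/590 - 7*I*sqrt(19)/4720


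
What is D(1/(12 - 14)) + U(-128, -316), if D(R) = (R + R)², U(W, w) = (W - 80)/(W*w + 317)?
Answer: 40557/40765 ≈ 0.99490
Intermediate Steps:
U(W, w) = (-80 + W)/(317 + W*w)
D(R) = 4*R² (D(R) = (2*R)² = 4*R²)
D(1/(12 - 14)) + U(-128, -316) = 4*(1/(12 - 14))² + (-80 - 128)/(317 - 128*(-316)) = 4*(1/(-2))² - 208/(317 + 40448) = 4*(-½)² - 208/40765 = 4*(¼) + (1/40765)*(-208) = 1 - 208/40765 = 40557/40765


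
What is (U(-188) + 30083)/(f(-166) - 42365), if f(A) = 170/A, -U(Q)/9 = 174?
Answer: -2366911/3516380 ≈ -0.67311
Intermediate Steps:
U(Q) = -1566 (U(Q) = -9*174 = -1566)
(U(-188) + 30083)/(f(-166) - 42365) = (-1566 + 30083)/(170/(-166) - 42365) = 28517/(170*(-1/166) - 42365) = 28517/(-85/83 - 42365) = 28517/(-3516380/83) = 28517*(-83/3516380) = -2366911/3516380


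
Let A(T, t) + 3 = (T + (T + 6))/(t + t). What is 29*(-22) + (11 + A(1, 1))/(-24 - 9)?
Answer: -7022/11 ≈ -638.36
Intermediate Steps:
A(T, t) = -3 + (6 + 2*T)/(2*t) (A(T, t) = -3 + (T + (T + 6))/(t + t) = -3 + (T + (6 + T))/((2*t)) = -3 + (6 + 2*T)*(1/(2*t)) = -3 + (6 + 2*T)/(2*t))
29*(-22) + (11 + A(1, 1))/(-24 - 9) = 29*(-22) + (11 + (3 + 1 - 3*1)/1)/(-24 - 9) = -638 + (11 + 1*(3 + 1 - 3))/(-33) = -638 + (11 + 1*1)*(-1/33) = -638 + (11 + 1)*(-1/33) = -638 + 12*(-1/33) = -638 - 4/11 = -7022/11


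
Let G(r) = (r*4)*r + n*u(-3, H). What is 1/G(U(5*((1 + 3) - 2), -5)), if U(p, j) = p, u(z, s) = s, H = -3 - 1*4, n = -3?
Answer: 1/421 ≈ 0.0023753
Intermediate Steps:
H = -7 (H = -3 - 4 = -7)
G(r) = 21 + 4*r² (G(r) = (r*4)*r - 3*(-7) = (4*r)*r + 21 = 4*r² + 21 = 21 + 4*r²)
1/G(U(5*((1 + 3) - 2), -5)) = 1/(21 + 4*(5*((1 + 3) - 2))²) = 1/(21 + 4*(5*(4 - 2))²) = 1/(21 + 4*(5*2)²) = 1/(21 + 4*10²) = 1/(21 + 4*100) = 1/(21 + 400) = 1/421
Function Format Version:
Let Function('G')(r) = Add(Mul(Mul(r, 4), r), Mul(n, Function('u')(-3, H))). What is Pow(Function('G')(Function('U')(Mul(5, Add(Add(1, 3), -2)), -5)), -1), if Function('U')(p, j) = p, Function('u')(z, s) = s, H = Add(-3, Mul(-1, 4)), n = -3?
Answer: Rational(1, 421) ≈ 0.0023753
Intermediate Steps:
H = -7 (H = Add(-3, -4) = -7)
Function('G')(r) = Add(21, Mul(4, Pow(r, 2))) (Function('G')(r) = Add(Mul(Mul(r, 4), r), Mul(-3, -7)) = Add(Mul(Mul(4, r), r), 21) = Add(Mul(4, Pow(r, 2)), 21) = Add(21, Mul(4, Pow(r, 2))))
Pow(Function('G')(Function('U')(Mul(5, Add(Add(1, 3), -2)), -5)), -1) = Pow(Add(21, Mul(4, Pow(Mul(5, Add(Add(1, 3), -2)), 2))), -1) = Pow(Add(21, Mul(4, Pow(Mul(5, Add(4, -2)), 2))), -1) = Pow(Add(21, Mul(4, Pow(Mul(5, 2), 2))), -1) = Pow(Add(21, Mul(4, Pow(10, 2))), -1) = Pow(Add(21, Mul(4, 100)), -1) = Pow(Add(21, 400), -1) = Pow(421, -1) = Rational(1, 421)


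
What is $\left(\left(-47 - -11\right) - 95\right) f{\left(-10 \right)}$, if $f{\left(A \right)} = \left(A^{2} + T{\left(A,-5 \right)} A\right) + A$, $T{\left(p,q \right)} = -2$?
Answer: $-14410$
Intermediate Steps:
$f{\left(A \right)} = A^{2} - A$ ($f{\left(A \right)} = \left(A^{2} - 2 A\right) + A = A^{2} - A$)
$\left(\left(-47 - -11\right) - 95\right) f{\left(-10 \right)} = \left(\left(-47 - -11\right) - 95\right) \left(- 10 \left(-1 - 10\right)\right) = \left(\left(-47 + 11\right) - 95\right) \left(\left(-10\right) \left(-11\right)\right) = \left(-36 - 95\right) 110 = \left(-131\right) 110 = -14410$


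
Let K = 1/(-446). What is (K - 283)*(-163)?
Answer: 20573697/446 ≈ 46129.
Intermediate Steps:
K = -1/446 ≈ -0.0022422
(K - 283)*(-163) = (-1/446 - 283)*(-163) = -126219/446*(-163) = 20573697/446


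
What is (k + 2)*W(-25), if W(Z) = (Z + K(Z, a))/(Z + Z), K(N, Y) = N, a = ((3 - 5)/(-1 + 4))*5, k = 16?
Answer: 18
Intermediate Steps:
a = -10/3 (a = -2/3*5 = -2*⅓*5 = -⅔*5 = -10/3 ≈ -3.3333)
W(Z) = 1 (W(Z) = (Z + Z)/(Z + Z) = (2*Z)/((2*Z)) = (2*Z)*(1/(2*Z)) = 1)
(k + 2)*W(-25) = (16 + 2)*1 = 18*1 = 18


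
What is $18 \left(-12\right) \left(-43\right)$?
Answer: $9288$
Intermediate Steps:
$18 \left(-12\right) \left(-43\right) = \left(-216\right) \left(-43\right) = 9288$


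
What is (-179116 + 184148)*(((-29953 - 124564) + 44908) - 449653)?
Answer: -2814206384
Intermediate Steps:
(-179116 + 184148)*(((-29953 - 124564) + 44908) - 449653) = 5032*((-154517 + 44908) - 449653) = 5032*(-109609 - 449653) = 5032*(-559262) = -2814206384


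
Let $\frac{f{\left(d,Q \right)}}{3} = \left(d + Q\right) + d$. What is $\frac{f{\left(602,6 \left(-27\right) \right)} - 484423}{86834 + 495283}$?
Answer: $- \frac{481297}{582117} \approx -0.8268$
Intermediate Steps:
$f{\left(d,Q \right)} = 3 Q + 6 d$ ($f{\left(d,Q \right)} = 3 \left(\left(d + Q\right) + d\right) = 3 \left(\left(Q + d\right) + d\right) = 3 \left(Q + 2 d\right) = 3 Q + 6 d$)
$\frac{f{\left(602,6 \left(-27\right) \right)} - 484423}{86834 + 495283} = \frac{\left(3 \cdot 6 \left(-27\right) + 6 \cdot 602\right) - 484423}{86834 + 495283} = \frac{\left(3 \left(-162\right) + 3612\right) - 484423}{582117} = \left(\left(-486 + 3612\right) - 484423\right) \frac{1}{582117} = \left(3126 - 484423\right) \frac{1}{582117} = \left(-481297\right) \frac{1}{582117} = - \frac{481297}{582117}$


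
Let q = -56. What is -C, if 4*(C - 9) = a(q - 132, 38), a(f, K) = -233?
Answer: 197/4 ≈ 49.250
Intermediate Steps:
C = -197/4 (C = 9 + (¼)*(-233) = 9 - 233/4 = -197/4 ≈ -49.250)
-C = -1*(-197/4) = 197/4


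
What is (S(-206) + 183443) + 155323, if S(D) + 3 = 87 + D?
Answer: 338644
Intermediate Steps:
S(D) = 84 + D (S(D) = -3 + (87 + D) = 84 + D)
(S(-206) + 183443) + 155323 = ((84 - 206) + 183443) + 155323 = (-122 + 183443) + 155323 = 183321 + 155323 = 338644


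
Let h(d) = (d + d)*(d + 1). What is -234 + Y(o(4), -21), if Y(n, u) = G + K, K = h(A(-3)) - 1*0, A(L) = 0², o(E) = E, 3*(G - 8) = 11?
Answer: -667/3 ≈ -222.33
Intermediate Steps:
G = 35/3 (G = 8 + (⅓)*11 = 8 + 11/3 = 35/3 ≈ 11.667)
A(L) = 0
h(d) = 2*d*(1 + d) (h(d) = (2*d)*(1 + d) = 2*d*(1 + d))
K = 0 (K = 2*0*(1 + 0) - 1*0 = 2*0*1 + 0 = 0 + 0 = 0)
Y(n, u) = 35/3 (Y(n, u) = 35/3 + 0 = 35/3)
-234 + Y(o(4), -21) = -234 + 35/3 = -667/3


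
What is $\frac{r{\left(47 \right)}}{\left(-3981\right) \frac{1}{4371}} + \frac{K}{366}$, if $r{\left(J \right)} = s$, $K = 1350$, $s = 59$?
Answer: $- \frac{4945168}{80947} \approx -61.091$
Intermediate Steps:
$r{\left(J \right)} = 59$
$\frac{r{\left(47 \right)}}{\left(-3981\right) \frac{1}{4371}} + \frac{K}{366} = \frac{59}{\left(-3981\right) \frac{1}{4371}} + \frac{1350}{366} = \frac{59}{\left(-3981\right) \frac{1}{4371}} + 1350 \cdot \frac{1}{366} = \frac{59}{- \frac{1327}{1457}} + \frac{225}{61} = 59 \left(- \frac{1457}{1327}\right) + \frac{225}{61} = - \frac{85963}{1327} + \frac{225}{61} = - \frac{4945168}{80947}$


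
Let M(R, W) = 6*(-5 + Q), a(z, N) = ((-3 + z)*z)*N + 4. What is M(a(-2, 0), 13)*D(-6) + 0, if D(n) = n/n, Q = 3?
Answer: -12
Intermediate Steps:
a(z, N) = 4 + N*z*(-3 + z) (a(z, N) = (z*(-3 + z))*N + 4 = N*z*(-3 + z) + 4 = 4 + N*z*(-3 + z))
M(R, W) = -12 (M(R, W) = 6*(-5 + 3) = 6*(-2) = -12)
D(n) = 1
M(a(-2, 0), 13)*D(-6) + 0 = -12*1 + 0 = -12 + 0 = -12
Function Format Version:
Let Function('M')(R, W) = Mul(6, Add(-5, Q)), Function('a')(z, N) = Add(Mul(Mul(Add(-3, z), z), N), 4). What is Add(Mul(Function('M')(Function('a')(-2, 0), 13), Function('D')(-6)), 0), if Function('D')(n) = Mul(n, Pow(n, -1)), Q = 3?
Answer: -12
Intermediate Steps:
Function('a')(z, N) = Add(4, Mul(N, z, Add(-3, z))) (Function('a')(z, N) = Add(Mul(Mul(z, Add(-3, z)), N), 4) = Add(Mul(N, z, Add(-3, z)), 4) = Add(4, Mul(N, z, Add(-3, z))))
Function('M')(R, W) = -12 (Function('M')(R, W) = Mul(6, Add(-5, 3)) = Mul(6, -2) = -12)
Function('D')(n) = 1
Add(Mul(Function('M')(Function('a')(-2, 0), 13), Function('D')(-6)), 0) = Add(Mul(-12, 1), 0) = Add(-12, 0) = -12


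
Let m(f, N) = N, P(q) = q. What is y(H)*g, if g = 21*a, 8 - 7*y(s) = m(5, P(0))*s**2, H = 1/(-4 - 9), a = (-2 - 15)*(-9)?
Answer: 3672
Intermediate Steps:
a = 153 (a = -17*(-9) = 153)
H = -1/13 (H = 1/(-13) = -1/13 ≈ -0.076923)
y(s) = 8/7 (y(s) = 8/7 - 0*s**2 = 8/7 - 1/7*0 = 8/7 + 0 = 8/7)
g = 3213 (g = 21*153 = 3213)
y(H)*g = (8/7)*3213 = 3672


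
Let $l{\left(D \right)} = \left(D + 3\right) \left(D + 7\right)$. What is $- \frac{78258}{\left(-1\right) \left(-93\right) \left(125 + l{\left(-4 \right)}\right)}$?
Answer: $- \frac{13043}{1891} \approx -6.8974$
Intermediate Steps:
$l{\left(D \right)} = \left(3 + D\right) \left(7 + D\right)$
$- \frac{78258}{\left(-1\right) \left(-93\right) \left(125 + l{\left(-4 \right)}\right)} = - \frac{78258}{\left(-1\right) \left(-93\right) \left(125 + \left(21 + \left(-4\right)^{2} + 10 \left(-4\right)\right)\right)} = - \frac{78258}{93 \left(125 + \left(21 + 16 - 40\right)\right)} = - \frac{78258}{93 \left(125 - 3\right)} = - \frac{78258}{93 \cdot 122} = - \frac{78258}{11346} = \left(-78258\right) \frac{1}{11346} = - \frac{13043}{1891}$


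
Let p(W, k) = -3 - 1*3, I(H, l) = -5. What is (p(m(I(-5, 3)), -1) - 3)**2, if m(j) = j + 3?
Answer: 81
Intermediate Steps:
m(j) = 3 + j
p(W, k) = -6 (p(W, k) = -3 - 3 = -6)
(p(m(I(-5, 3)), -1) - 3)**2 = (-6 - 3)**2 = (-9)**2 = 81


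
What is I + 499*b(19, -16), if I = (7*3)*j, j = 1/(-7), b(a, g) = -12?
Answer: -5991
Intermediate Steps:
j = -⅐ ≈ -0.14286
I = -3 (I = (7*3)*(-⅐) = 21*(-⅐) = -3)
I + 499*b(19, -16) = -3 + 499*(-12) = -3 - 5988 = -5991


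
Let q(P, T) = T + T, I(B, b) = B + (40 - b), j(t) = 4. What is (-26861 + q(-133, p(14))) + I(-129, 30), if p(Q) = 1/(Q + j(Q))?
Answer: -242819/9 ≈ -26980.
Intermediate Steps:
p(Q) = 1/(4 + Q) (p(Q) = 1/(Q + 4) = 1/(4 + Q))
I(B, b) = 40 + B - b
q(P, T) = 2*T
(-26861 + q(-133, p(14))) + I(-129, 30) = (-26861 + 2/(4 + 14)) + (40 - 129 - 1*30) = (-26861 + 2/18) + (40 - 129 - 30) = (-26861 + 2*(1/18)) - 119 = (-26861 + ⅑) - 119 = -241748/9 - 119 = -242819/9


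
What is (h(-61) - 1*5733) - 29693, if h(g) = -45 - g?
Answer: -35410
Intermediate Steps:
(h(-61) - 1*5733) - 29693 = ((-45 - 1*(-61)) - 1*5733) - 29693 = ((-45 + 61) - 5733) - 29693 = (16 - 5733) - 29693 = -5717 - 29693 = -35410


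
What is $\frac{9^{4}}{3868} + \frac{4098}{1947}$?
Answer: $\frac{9541777}{2510332} \approx 3.801$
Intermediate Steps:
$\frac{9^{4}}{3868} + \frac{4098}{1947} = 6561 \cdot \frac{1}{3868} + 4098 \cdot \frac{1}{1947} = \frac{6561}{3868} + \frac{1366}{649} = \frac{9541777}{2510332}$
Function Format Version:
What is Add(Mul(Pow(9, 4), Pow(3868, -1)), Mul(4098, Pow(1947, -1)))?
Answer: Rational(9541777, 2510332) ≈ 3.8010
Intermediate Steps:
Add(Mul(Pow(9, 4), Pow(3868, -1)), Mul(4098, Pow(1947, -1))) = Add(Mul(6561, Rational(1, 3868)), Mul(4098, Rational(1, 1947))) = Add(Rational(6561, 3868), Rational(1366, 649)) = Rational(9541777, 2510332)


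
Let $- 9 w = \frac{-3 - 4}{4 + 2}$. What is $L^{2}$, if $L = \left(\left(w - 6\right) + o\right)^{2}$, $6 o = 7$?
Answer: $\frac{260144641}{531441} \approx 489.51$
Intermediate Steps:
$w = \frac{7}{54}$ ($w = - \frac{\left(-3 - 4\right) \frac{1}{4 + 2}}{9} = - \frac{\left(-7\right) \frac{1}{6}}{9} = \left(- \frac{1}{9}\right) \left(- \frac{7}{6}\right) = \frac{7}{54} \approx 0.12963$)
$o = \frac{7}{6}$ ($o = \frac{1}{6} \cdot 7 = \frac{7}{6} \approx 1.1667$)
$L = \frac{16129}{729}$ ($L = \left(\left(\frac{7}{54} - 6\right) + \frac{7}{6}\right)^{2} = \left(- \frac{317}{54} + \frac{7}{6}\right)^{2} = \left(- \frac{127}{27}\right)^{2} = \frac{16129}{729} \approx 22.125$)
$L^{2} = \left(\frac{16129}{729}\right)^{2} = \frac{260144641}{531441}$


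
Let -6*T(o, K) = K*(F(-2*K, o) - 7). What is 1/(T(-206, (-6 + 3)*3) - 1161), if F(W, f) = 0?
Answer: -2/2343 ≈ -0.00085361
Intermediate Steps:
T(o, K) = 7*K/6 (T(o, K) = -K*(0 - 7)/6 = -K*(-7)/6 = -(-7)*K/6 = 7*K/6)
1/(T(-206, (-6 + 3)*3) - 1161) = 1/(7*((-6 + 3)*3)/6 - 1161) = 1/(7*(-3*3)/6 - 1161) = 1/((7/6)*(-9) - 1161) = 1/(-21/2 - 1161) = 1/(-2343/2) = -2/2343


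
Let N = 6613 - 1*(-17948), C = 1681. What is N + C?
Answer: 26242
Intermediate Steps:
N = 24561 (N = 6613 + 17948 = 24561)
N + C = 24561 + 1681 = 26242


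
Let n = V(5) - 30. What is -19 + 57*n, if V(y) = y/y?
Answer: -1672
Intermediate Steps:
V(y) = 1
n = -29 (n = 1 - 30 = -29)
-19 + 57*n = -19 + 57*(-29) = -19 - 1653 = -1672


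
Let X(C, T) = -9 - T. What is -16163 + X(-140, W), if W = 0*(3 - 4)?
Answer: -16172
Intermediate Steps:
W = 0 (W = 0*(-1) = 0)
-16163 + X(-140, W) = -16163 + (-9 - 1*0) = -16163 + (-9 + 0) = -16163 - 9 = -16172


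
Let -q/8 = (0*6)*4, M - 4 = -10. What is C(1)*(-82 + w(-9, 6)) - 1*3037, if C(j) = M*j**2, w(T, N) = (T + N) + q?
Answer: -2527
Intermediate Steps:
M = -6 (M = 4 - 10 = -6)
q = 0 (q = -8*0*6*4 = -0*4 = -8*0 = 0)
w(T, N) = N + T (w(T, N) = (T + N) + 0 = (N + T) + 0 = N + T)
C(j) = -6*j**2
C(1)*(-82 + w(-9, 6)) - 1*3037 = (-6*1**2)*(-82 + (6 - 9)) - 1*3037 = (-6*1)*(-82 - 3) - 3037 = -6*(-85) - 3037 = 510 - 3037 = -2527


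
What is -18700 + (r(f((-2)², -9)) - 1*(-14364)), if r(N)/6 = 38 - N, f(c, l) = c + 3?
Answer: -4150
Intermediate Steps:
f(c, l) = 3 + c
r(N) = 228 - 6*N (r(N) = 6*(38 - N) = 228 - 6*N)
-18700 + (r(f((-2)², -9)) - 1*(-14364)) = -18700 + ((228 - 6*(3 + (-2)²)) - 1*(-14364)) = -18700 + ((228 - 6*(3 + 4)) + 14364) = -18700 + ((228 - 6*7) + 14364) = -18700 + ((228 - 42) + 14364) = -18700 + (186 + 14364) = -18700 + 14550 = -4150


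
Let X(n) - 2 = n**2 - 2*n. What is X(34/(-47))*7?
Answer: 61390/2209 ≈ 27.791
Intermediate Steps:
X(n) = 2 + n**2 - 2*n (X(n) = 2 + (n**2 - 2*n) = 2 + n**2 - 2*n)
X(34/(-47))*7 = (2 + (34/(-47))**2 - 68/(-47))*7 = (2 + (34*(-1/47))**2 - 68*(-1)/47)*7 = (2 + (-34/47)**2 - 2*(-34/47))*7 = (2 + 1156/2209 + 68/47)*7 = (8770/2209)*7 = 61390/2209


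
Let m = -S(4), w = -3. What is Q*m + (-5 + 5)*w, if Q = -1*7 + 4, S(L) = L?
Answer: 12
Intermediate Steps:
Q = -3 (Q = -7 + 4 = -3)
m = -4 (m = -1*4 = -4)
Q*m + (-5 + 5)*w = -3*(-4) + (-5 + 5)*(-3) = 12 + 0*(-3) = 12 + 0 = 12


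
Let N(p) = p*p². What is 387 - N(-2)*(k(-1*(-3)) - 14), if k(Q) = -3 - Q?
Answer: 227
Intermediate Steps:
N(p) = p³
387 - N(-2)*(k(-1*(-3)) - 14) = 387 - (-2)³*((-3 - (-1)*(-3)) - 14) = 387 - (-8)*((-3 - 1*3) - 14) = 387 - (-8)*((-3 - 3) - 14) = 387 - (-8)*(-6 - 14) = 387 - (-8)*(-20) = 387 - 1*160 = 387 - 160 = 227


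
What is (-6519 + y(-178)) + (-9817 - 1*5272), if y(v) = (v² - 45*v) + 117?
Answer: 18203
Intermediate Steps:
y(v) = 117 + v² - 45*v
(-6519 + y(-178)) + (-9817 - 1*5272) = (-6519 + (117 + (-178)² - 45*(-178))) + (-9817 - 1*5272) = (-6519 + (117 + 31684 + 8010)) + (-9817 - 5272) = (-6519 + 39811) - 15089 = 33292 - 15089 = 18203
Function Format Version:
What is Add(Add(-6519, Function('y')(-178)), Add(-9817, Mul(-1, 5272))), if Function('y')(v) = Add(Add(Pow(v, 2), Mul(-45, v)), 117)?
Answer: 18203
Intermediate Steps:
Function('y')(v) = Add(117, Pow(v, 2), Mul(-45, v))
Add(Add(-6519, Function('y')(-178)), Add(-9817, Mul(-1, 5272))) = Add(Add(-6519, Add(117, Pow(-178, 2), Mul(-45, -178))), Add(-9817, Mul(-1, 5272))) = Add(Add(-6519, Add(117, 31684, 8010)), Add(-9817, -5272)) = Add(Add(-6519, 39811), -15089) = Add(33292, -15089) = 18203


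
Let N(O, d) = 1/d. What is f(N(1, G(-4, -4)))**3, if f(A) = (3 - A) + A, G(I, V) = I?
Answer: 27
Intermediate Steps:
f(A) = 3
f(N(1, G(-4, -4)))**3 = 3**3 = 27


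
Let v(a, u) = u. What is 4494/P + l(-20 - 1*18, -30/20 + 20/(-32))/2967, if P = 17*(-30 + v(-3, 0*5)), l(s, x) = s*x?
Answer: -8861677/1008780 ≈ -8.7845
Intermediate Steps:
P = -510 (P = 17*(-30 + 0*5) = 17*(-30 + 0) = 17*(-30) = -510)
4494/P + l(-20 - 1*18, -30/20 + 20/(-32))/2967 = 4494/(-510) + ((-20 - 1*18)*(-30/20 + 20/(-32)))/2967 = 4494*(-1/510) + ((-20 - 18)*(-30*1/20 + 20*(-1/32)))*(1/2967) = -749/85 - 38*(-3/2 - 5/8)*(1/2967) = -749/85 - 38*(-17/8)*(1/2967) = -749/85 + (323/4)*(1/2967) = -749/85 + 323/11868 = -8861677/1008780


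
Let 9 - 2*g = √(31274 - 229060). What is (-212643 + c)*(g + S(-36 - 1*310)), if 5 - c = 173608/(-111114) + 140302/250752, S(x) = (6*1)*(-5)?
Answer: 8393047741517041/1547892096 + 493708690677473*I*√197786/4643676288 ≈ 5.4222e+6 + 4.7283e+7*I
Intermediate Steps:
g = 9/2 - I*√197786/2 (g = 9/2 - √(31274 - 229060)/2 = 9/2 - I*√197786/2 ≈ 4.5 - 222.37*I)
S(x) = -30 (S(x) = 6*(-5) = -30)
c = 13937777119/2321838144 (c = 5 - (173608/(-111114) + 140302/250752) = 5 - (173608*(-1/111114) + 140302*(1/250752)) = 5 - (-86804/55557 + 70151/125376) = 5 - 1*(-2328586399/2321838144) = 5 + 2328586399/2321838144 = 13937777119/2321838144 ≈ 6.0029)
(-212643 + c)*(g + S(-36 - 1*310)) = (-212643 + 13937777119/2321838144)*((9/2 - I*√197786/2) - 30) = -493708690677473*(-51/2 - I*√197786/2)/2321838144 = 8393047741517041/1547892096 + 493708690677473*I*√197786/4643676288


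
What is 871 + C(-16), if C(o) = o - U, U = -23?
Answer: 878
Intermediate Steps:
C(o) = 23 + o (C(o) = o - 1*(-23) = o + 23 = 23 + o)
871 + C(-16) = 871 + (23 - 16) = 871 + 7 = 878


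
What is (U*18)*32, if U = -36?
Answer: -20736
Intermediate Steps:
(U*18)*32 = -36*18*32 = -648*32 = -20736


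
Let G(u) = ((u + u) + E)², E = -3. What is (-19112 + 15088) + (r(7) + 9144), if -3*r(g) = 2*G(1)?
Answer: 15358/3 ≈ 5119.3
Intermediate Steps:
G(u) = (-3 + 2*u)² (G(u) = ((u + u) - 3)² = (2*u - 3)² = (-3 + 2*u)²)
r(g) = -⅔ (r(g) = -2*(-3 + 2*1)²/3 = -2*(-3 + 2)²/3 = -2*(-1)²/3 = -2/3 = -⅓*2 = -⅔)
(-19112 + 15088) + (r(7) + 9144) = (-19112 + 15088) + (-⅔ + 9144) = -4024 + 27430/3 = 15358/3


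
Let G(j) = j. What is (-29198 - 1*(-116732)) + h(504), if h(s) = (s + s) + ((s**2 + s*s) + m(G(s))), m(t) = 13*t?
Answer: 603126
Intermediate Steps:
h(s) = 2*s**2 + 15*s (h(s) = (s + s) + ((s**2 + s*s) + 13*s) = 2*s + ((s**2 + s**2) + 13*s) = 2*s + (2*s**2 + 13*s) = 2*s**2 + 15*s)
(-29198 - 1*(-116732)) + h(504) = (-29198 - 1*(-116732)) + 504*(15 + 2*504) = (-29198 + 116732) + 504*(15 + 1008) = 87534 + 504*1023 = 87534 + 515592 = 603126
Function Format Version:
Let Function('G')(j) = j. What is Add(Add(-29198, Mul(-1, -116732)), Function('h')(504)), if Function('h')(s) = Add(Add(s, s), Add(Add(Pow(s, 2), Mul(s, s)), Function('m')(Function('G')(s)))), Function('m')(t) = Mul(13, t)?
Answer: 603126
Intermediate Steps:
Function('h')(s) = Add(Mul(2, Pow(s, 2)), Mul(15, s)) (Function('h')(s) = Add(Add(s, s), Add(Add(Pow(s, 2), Mul(s, s)), Mul(13, s))) = Add(Mul(2, s), Add(Add(Pow(s, 2), Pow(s, 2)), Mul(13, s))) = Add(Mul(2, s), Add(Mul(2, Pow(s, 2)), Mul(13, s))) = Add(Mul(2, Pow(s, 2)), Mul(15, s)))
Add(Add(-29198, Mul(-1, -116732)), Function('h')(504)) = Add(Add(-29198, Mul(-1, -116732)), Mul(504, Add(15, Mul(2, 504)))) = Add(Add(-29198, 116732), Mul(504, Add(15, 1008))) = Add(87534, Mul(504, 1023)) = Add(87534, 515592) = 603126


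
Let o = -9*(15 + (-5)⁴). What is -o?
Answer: 5760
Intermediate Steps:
o = -5760 (o = -9*(15 + 625) = -9*640 = -5760)
-o = -1*(-5760) = 5760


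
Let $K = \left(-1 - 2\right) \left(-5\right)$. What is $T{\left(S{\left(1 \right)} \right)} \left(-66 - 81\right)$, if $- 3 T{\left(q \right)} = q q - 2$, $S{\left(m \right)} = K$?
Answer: $10927$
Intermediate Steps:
$K = 15$ ($K = \left(-3\right) \left(-5\right) = 15$)
$S{\left(m \right)} = 15$
$T{\left(q \right)} = \frac{2}{3} - \frac{q^{2}}{3}$ ($T{\left(q \right)} = - \frac{q q - 2}{3} = - \frac{q^{2} - 2}{3} = - \frac{-2 + q^{2}}{3} = \frac{2}{3} - \frac{q^{2}}{3}$)
$T{\left(S{\left(1 \right)} \right)} \left(-66 - 81\right) = \left(\frac{2}{3} - \frac{15^{2}}{3}\right) \left(-66 - 81\right) = \left(\frac{2}{3} - 75\right) \left(-147\right) = \left(- \frac{223}{3}\right) \left(-147\right) = 10927$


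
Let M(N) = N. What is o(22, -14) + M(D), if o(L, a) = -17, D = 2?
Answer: -15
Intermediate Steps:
o(22, -14) + M(D) = -17 + 2 = -15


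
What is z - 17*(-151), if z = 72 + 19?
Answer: 2658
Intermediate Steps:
z = 91
z - 17*(-151) = 91 - 17*(-151) = 91 + 2567 = 2658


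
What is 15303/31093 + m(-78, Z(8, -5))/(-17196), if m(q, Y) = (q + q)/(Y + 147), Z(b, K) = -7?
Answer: 3070492069/6237877660 ≈ 0.49223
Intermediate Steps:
m(q, Y) = 2*q/(147 + Y) (m(q, Y) = (2*q)/(147 + Y) = 2*q/(147 + Y))
15303/31093 + m(-78, Z(8, -5))/(-17196) = 15303/31093 + (2*(-78)/(147 - 7))/(-17196) = 15303*(1/31093) + (2*(-78)/140)*(-1/17196) = 15303/31093 + (2*(-78)*(1/140))*(-1/17196) = 15303/31093 - 39/35*(-1/17196) = 15303/31093 + 13/200620 = 3070492069/6237877660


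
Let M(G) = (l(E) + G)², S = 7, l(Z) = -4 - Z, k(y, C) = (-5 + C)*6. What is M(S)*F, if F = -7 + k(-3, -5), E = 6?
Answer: -603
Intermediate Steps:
k(y, C) = -30 + 6*C
F = -67 (F = -7 + (-30 + 6*(-5)) = -7 + (-30 - 30) = -7 - 60 = -67)
M(G) = (-10 + G)² (M(G) = ((-4 - 1*6) + G)² = ((-4 - 6) + G)² = (-10 + G)²)
M(S)*F = (-10 + 7)²*(-67) = (-3)²*(-67) = 9*(-67) = -603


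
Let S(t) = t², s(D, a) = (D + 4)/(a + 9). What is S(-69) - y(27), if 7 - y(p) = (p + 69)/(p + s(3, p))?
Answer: 4657622/979 ≈ 4757.5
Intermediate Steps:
s(D, a) = (4 + D)/(9 + a)
y(p) = 7 - (69 + p)/(p + 7/(9 + p)) (y(p) = 7 - (p + 69)/(p + (4 + 3)/(9 + p)) = 7 - (69 + p)/(p + 7/(9 + p)))
S(-69) - y(27) = (-69)² - (49 + 3*(-23 + 2*27)*(9 + 27))/(7 + 27*(9 + 27)) = 4761 - (49 + 3*(-23 + 54)*36)/(7 + 27*36) = 4761 - (49 + 3*31*36)/(7 + 972) = 4761 - (49 + 3348)/979 = 4761 - 3397/979 = 4657622/979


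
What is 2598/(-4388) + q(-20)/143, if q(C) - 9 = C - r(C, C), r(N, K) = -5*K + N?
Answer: -29647/24134 ≈ -1.2284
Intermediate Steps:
r(N, K) = N - 5*K
q(C) = 9 + 5*C (q(C) = 9 + (C - (C - 5*C)) = 9 + (C - (-4)*C) = 9 + (C + 4*C) = 9 + 5*C)
2598/(-4388) + q(-20)/143 = 2598/(-4388) + (9 + 5*(-20))/143 = 2598*(-1/4388) + (9 - 100)*(1/143) = -1299/2194 - 91*1/143 = -1299/2194 - 7/11 = -29647/24134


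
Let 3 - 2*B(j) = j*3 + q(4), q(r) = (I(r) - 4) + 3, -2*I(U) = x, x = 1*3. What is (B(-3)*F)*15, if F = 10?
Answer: 2175/2 ≈ 1087.5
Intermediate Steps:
x = 3
I(U) = -3/2 (I(U) = -½*3 = -3/2)
q(r) = -5/2 (q(r) = (-3/2 - 4) + 3 = -11/2 + 3 = -5/2)
B(j) = 11/4 - 3*j/2 (B(j) = 3/2 - (j*3 - 5/2)/2 = 3/2 - (3*j - 5/2)/2 = 3/2 - (-5/2 + 3*j)/2 = 3/2 + (5/4 - 3*j/2) = 11/4 - 3*j/2)
(B(-3)*F)*15 = ((11/4 - 3/2*(-3))*10)*15 = ((11/4 + 9/2)*10)*15 = ((29/4)*10)*15 = (145/2)*15 = 2175/2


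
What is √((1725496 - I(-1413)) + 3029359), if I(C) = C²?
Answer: √2758286 ≈ 1660.8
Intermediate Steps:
√((1725496 - I(-1413)) + 3029359) = √((1725496 - 1*(-1413)²) + 3029359) = √((1725496 - 1*1996569) + 3029359) = √((1725496 - 1996569) + 3029359) = √(-271073 + 3029359) = √2758286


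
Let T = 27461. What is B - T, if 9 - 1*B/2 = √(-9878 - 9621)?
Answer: -27443 - 2*I*√19499 ≈ -27443.0 - 279.28*I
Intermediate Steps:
B = 18 - 2*I*√19499 (B = 18 - 2*√(-9878 - 9621) = 18 - 2*I*√19499 ≈ 18.0 - 279.28*I)
B - T = (18 - 2*I*√19499) - 1*27461 = (18 - 2*I*√19499) - 27461 = -27443 - 2*I*√19499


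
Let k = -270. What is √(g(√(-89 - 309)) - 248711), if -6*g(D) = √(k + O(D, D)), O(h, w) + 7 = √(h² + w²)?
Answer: √(-8953596 - 6*√(-277 + 2*I*√199))/6 ≈ 0.0027847 - 498.71*I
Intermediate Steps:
O(h, w) = -7 + √(h² + w²)
g(D) = -√(-277 + √2*√(D²))/6 (g(D) = -√(-270 + (-7 + √(D² + D²)))/6 = -√(-270 + (-7 + √(2*D²)))/6 = -√(-270 + (-7 + √2*√(D²)))/6 = -√(-277 + √2*√(D²))/6)
√(g(√(-89 - 309)) - 248711) = √(-√(-277 + √2*√((√(-89 - 309))²))/6 - 248711) = √(-√(-277 + √2*√((√(-398))²))/6 - 248711) = √(-√(-277 + √2*√((I*√398)²))/6 - 248711) = √(-√(-277 + √2*√(-398))/6 - 248711) = √(-√(-277 + √2*(I*√398))/6 - 248711) = √(-√(-277 + 2*I*√199)/6 - 248711) = √(-248711 - √(-277 + 2*I*√199)/6)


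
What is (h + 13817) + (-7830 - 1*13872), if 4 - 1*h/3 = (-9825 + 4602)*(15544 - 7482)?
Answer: 126315605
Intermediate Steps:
h = 126323490 (h = 12 - 3*(-9825 + 4602)*(15544 - 7482) = 12 - (-15669)*8062 = 12 - 3*(-42107826) = 12 + 126323478 = 126323490)
(h + 13817) + (-7830 - 1*13872) = (126323490 + 13817) + (-7830 - 1*13872) = 126337307 + (-7830 - 13872) = 126337307 - 21702 = 126315605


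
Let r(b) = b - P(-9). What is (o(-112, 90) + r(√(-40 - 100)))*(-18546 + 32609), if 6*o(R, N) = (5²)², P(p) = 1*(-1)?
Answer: 8873753/6 + 28126*I*√35 ≈ 1.479e+6 + 1.664e+5*I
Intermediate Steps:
P(p) = -1
o(R, N) = 625/6 (o(R, N) = (5²)²/6 = (⅙)*25² = (⅙)*625 = 625/6)
r(b) = 1 + b (r(b) = b - 1*(-1) = b + 1 = 1 + b)
(o(-112, 90) + r(√(-40 - 100)))*(-18546 + 32609) = (625/6 + (1 + √(-40 - 100)))*(-18546 + 32609) = (625/6 + (1 + √(-140)))*14063 = (625/6 + (1 + 2*I*√35))*14063 = (631/6 + 2*I*√35)*14063 = 8873753/6 + 28126*I*√35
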